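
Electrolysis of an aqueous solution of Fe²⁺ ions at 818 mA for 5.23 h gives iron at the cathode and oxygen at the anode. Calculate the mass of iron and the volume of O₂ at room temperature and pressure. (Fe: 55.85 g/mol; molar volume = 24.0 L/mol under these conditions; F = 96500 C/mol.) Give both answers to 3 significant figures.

4.46 g Fe; 0.958 L O₂

Q = 0.818 × 18828 = 15400 C; n(e⁻) = 15400 / 96500 = 0.1596 mol
Cathode: Fe²⁺ + 2e⁻ → Fe → n(Fe) = 0.1596/2 = 0.07980 mol → 4.46 g
Anode: 2H₂O → O₂ + 4H⁺ + 4e⁻ → n(O₂) = 0.1596/4 = 0.03990 mol → 0.958 L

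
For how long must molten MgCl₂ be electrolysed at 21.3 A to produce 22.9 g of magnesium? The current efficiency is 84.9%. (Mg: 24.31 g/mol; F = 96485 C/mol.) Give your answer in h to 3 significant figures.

2.79 h

n(Mg) = 22.9 / 24.31 = 0.9420 mol
Mg²⁺ + 2e⁻ → Mg, so n(e⁻) = 2 × 0.9420 = 1.884 mol
Q = 1.884 × 96485 / 0.849 = 2.141×10^5 C
t = Q / I = 2.141×10^5 / 21.3 = 10050 s = 2.79 h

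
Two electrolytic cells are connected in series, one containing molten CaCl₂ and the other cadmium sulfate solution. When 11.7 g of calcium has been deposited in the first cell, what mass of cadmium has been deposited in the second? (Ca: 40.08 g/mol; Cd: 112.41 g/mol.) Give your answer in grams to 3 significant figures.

32.8 g

n(Ca) = 11.7 / 40.08 = 0.2919 mol
Ca²⁺ + 2e⁻ → Ca, so n(e⁻) = 2 × 0.2919 = 0.5838 mol
Same current for the same time ⇒ same n(e⁻) = 0.5838 mol in both cells.
Cd²⁺ + 2e⁻ → Cd, so n(Cd) = 0.5838 / 2 = 0.2919 mol
m(Cd) = 0.2919 × 112.41 = 32.8 g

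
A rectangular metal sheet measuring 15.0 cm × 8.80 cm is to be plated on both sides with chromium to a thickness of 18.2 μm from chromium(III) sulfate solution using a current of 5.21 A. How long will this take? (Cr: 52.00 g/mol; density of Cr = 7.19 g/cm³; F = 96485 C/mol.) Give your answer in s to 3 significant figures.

Plated area = 2 × 15.0 × 8.80 = 264.0 cm²
Volume = 264.0 × 18.2×10⁻⁴ cm = 0.4805 cm³
m(Cr) = 0.4805 × 7.19 = 3.455 g
n(Cr) = 3.455 / 52.00 = 0.06644 mol; n(e⁻) = 3 × 0.06644 = 0.1993 mol
Q = 0.1993 × 96485 = 19230 C
t = 19230 / 5.21 = 3691 s

3690 s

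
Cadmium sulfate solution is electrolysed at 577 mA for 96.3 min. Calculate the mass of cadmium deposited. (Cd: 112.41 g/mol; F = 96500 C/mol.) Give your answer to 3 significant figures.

Charge passed = 0.577 × 5778 = 3334 C
n(e⁻) = Q/F = 3334/96500 = 0.03455 mol
Cd²⁺ + 2e⁻ → Cd, so n(Cd) = 0.03455 / 2 = 0.01728 mol
m = 0.01728 × 112.41 = 1.94 g

1.94 g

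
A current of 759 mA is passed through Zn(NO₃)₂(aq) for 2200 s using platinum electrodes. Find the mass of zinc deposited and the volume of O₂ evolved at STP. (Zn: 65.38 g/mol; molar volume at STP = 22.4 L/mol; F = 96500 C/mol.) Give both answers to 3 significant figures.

Q = 0.759 × 2200 = 1670 C; n(e⁻) = 1670 / 96500 = 0.01731 mol
Cathode: Zn²⁺ + 2e⁻ → Zn → n(Zn) = 0.01731/2 = 0.008655 mol → 0.566 g
Anode: 2H₂O → O₂ + 4H⁺ + 4e⁻ → n(O₂) = 0.01731/4 = 0.004328 mol → 0.0969 L

0.566 g Zn; 0.0969 L O₂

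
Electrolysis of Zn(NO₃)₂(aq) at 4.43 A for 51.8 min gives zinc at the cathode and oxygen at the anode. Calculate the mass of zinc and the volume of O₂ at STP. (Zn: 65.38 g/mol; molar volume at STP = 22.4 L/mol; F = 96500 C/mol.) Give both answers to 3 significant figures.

Q = 4.43 × 3108 = 13770 C; n(e⁻) = 13770 / 96500 = 0.1427 mol
Cathode: Zn²⁺ + 2e⁻ → Zn → n(Zn) = 0.1427/2 = 0.07135 mol → 4.66 g
Anode: 2H₂O → O₂ + 4H⁺ + 4e⁻ → n(O₂) = 0.1427/4 = 0.03568 mol → 0.799 L

4.66 g Zn; 0.799 L O₂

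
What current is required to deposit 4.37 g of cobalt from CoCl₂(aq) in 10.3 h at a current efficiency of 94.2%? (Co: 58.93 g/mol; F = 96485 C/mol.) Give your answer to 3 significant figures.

0.410 A

n(Co) = 4.37 / 58.93 = 0.07416 mol
Co²⁺ + 2e⁻ → Co, so n(e⁻) = 2 × 0.07416 = 0.1483 mol
Q = 0.1483 × 96485 / 0.942 = 15190 C
I = Q / t = 15190 / 37080 s = 0.410 A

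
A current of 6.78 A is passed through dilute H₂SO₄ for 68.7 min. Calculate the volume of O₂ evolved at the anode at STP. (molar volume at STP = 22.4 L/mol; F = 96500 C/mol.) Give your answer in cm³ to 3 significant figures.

1620 cm³

Q = It = 6.78 × 4122 = 27950 C
Moles of electrons = 27950 / 96500 = 0.2896 mol
2H₂O → O₂ + 4H⁺ + 4e⁻, so n(O₂) = 0.2896 / 4 = 0.07240 mol
V = 0.07240 × 22.4 = 1.622 L
= 1620 cm³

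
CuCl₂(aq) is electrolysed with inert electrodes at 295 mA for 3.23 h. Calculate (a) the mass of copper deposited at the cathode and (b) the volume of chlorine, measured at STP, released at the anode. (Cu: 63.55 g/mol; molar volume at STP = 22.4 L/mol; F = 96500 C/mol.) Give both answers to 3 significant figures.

1.13 g Cu; 0.398 L Cl₂

Q = 0.295 × 11628 = 3430 C; n(e⁻) = 3430 / 96500 = 0.03554 mol
Cathode: Cu²⁺ + 2e⁻ → Cu → n(Cu) = 0.03554/2 = 0.01777 mol → 1.13 g
Anode: 2Cl⁻ → Cl₂ + 2e⁻ → n(Cl₂) = 0.03554/2 = 0.01777 mol → 0.398 L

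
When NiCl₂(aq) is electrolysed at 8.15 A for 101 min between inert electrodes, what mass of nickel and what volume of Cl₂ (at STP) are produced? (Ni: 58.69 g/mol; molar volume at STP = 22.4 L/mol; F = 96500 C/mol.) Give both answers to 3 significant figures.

15.0 g Ni; 5.73 L Cl₂

Q = 8.15 × 6060 = 49390 C; n(e⁻) = 49390 / 96500 = 0.5118 mol
Cathode: Ni²⁺ + 2e⁻ → Ni → n(Ni) = 0.5118/2 = 0.2559 mol → 15.0 g
Anode: 2Cl⁻ → Cl₂ + 2e⁻ → n(Cl₂) = 0.5118/2 = 0.2559 mol → 5.73 L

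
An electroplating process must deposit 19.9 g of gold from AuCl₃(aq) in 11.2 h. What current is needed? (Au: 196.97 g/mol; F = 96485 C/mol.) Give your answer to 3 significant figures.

n(Au) = 19.9 / 196.97 = 0.1010 mol
Au³⁺ + 3e⁻ → Au, so n(e⁻) = 3 × 0.1010 = 0.3030 mol
Q = 0.3030 × 96485 = 29230 C
I = Q / t = 29230 / 40320 s = 0.725 A

0.725 A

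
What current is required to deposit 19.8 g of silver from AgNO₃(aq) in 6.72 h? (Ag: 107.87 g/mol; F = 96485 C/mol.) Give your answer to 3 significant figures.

n(Ag) = 19.8 / 107.87 = 0.1836 mol
Ag⁺ + e⁻ → Ag, so n(e⁻) = 0.1836 mol
Q = 0.1836 × 96485 = 17710 C
I = Q / t = 17710 / 24192 s = 0.732 A

0.732 A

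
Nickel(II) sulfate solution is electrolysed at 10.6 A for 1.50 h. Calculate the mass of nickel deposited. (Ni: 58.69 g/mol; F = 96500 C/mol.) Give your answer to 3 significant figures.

17.4 g

Charge passed = 10.6 × 5400 = 57240 C
n(e⁻) = 57240 / 96500 = 0.5932 mol
Ni²⁺ + 2e⁻ → Ni, so n(Ni) = 0.5932 / 2 = 0.2966 mol
m = 0.2966 × 58.69 = 17.4 g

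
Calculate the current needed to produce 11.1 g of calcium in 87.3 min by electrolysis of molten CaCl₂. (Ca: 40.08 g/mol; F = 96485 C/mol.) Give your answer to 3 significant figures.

10.2 A

n(Ca) = 11.1 / 40.08 = 0.2769 mol
Ca²⁺ + 2e⁻ → Ca, so n(e⁻) = 2 × 0.2769 = 0.5538 mol
Q = 0.5538 × 96485 = 53430 C
I = Q / t = 53430 / 5238 s = 10.2 A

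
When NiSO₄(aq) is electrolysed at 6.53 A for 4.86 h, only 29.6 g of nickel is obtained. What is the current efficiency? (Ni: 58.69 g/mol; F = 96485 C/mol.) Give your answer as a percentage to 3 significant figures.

85.2%

Q = 6.53 × 17496 = 1.142×10^5 C
n(e⁻) = 1.142×10^5 / 96485 = 1.184 mol
Ni²⁺ + 2e⁻ → Ni, so theoretical n(Ni) = 0.5920 mol → 34.74 g
Efficiency = 29.6 / 34.74 = 0.8520 = 85.2%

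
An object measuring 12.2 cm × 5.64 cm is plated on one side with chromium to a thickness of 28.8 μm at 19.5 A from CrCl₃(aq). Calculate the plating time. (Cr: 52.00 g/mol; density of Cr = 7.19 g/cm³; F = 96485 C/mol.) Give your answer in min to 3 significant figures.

Plated area = 12.2 × 5.64 = 68.81 cm²
Volume = 68.81 × 28.8×10⁻⁴ cm = 0.1982 cm³
m(Cr) = 0.1982 × 7.19 = 1.425 g
n(Cr) = 1.425 / 52.00 = 0.02740 mol; n(e⁻) = 3 × 0.02740 = 0.08220 mol
Q = 0.08220 × 96485 = 7931 C
t = 7931 / 19.5 = 406.7 s = 6.78 min

6.78 min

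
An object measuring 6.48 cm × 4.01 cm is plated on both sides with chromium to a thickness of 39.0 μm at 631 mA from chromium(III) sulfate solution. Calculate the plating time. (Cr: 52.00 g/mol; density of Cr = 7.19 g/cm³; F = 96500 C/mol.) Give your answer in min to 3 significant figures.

Plated area = 2 × 6.48 × 4.01 = 51.97 cm²
Volume = 51.97 × 39.0×10⁻⁴ cm = 0.2027 cm³
m(Cr) = 0.2027 × 7.19 = 1.457 g
n(Cr) = 1.457 / 52.00 = 0.02802 mol; n(e⁻) = 3 × 0.02802 = 0.08406 mol
Q = 0.08406 × 96500 = 8112 C
t = 8112 / 0.631 = 12860 s = 214 min

214 min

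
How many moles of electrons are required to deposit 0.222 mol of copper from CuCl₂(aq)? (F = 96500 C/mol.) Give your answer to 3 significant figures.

Cu²⁺ + 2e⁻ → Cu, so n(e⁻) = 2 × 0.222 = 0.4440 mol

0.444 mol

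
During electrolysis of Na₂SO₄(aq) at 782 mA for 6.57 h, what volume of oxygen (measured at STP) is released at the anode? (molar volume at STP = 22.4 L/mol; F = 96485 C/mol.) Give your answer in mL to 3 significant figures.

Q = It = 0.782 × 23652 = 18500 C
n(e⁻) = 18500 / 96485 = 0.1917 mol
2H₂O → O₂ + 4H⁺ + 4e⁻, so n(O₂) = 0.1917 / 4 = 0.04793 mol
V = 0.04793 × 22.4 = 1.074 L
= 1070 mL

1070 mL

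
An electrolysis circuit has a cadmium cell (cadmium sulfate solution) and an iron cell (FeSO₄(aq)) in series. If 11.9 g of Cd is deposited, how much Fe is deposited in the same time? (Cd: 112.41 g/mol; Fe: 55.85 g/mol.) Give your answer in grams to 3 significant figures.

5.91 g

n(Cd) = 11.9 / 112.41 = 0.1059 mol
Cd²⁺ + 2e⁻ → Cd, so n(e⁻) = 2 × 0.1059 = 0.2118 mol
Same current for the same time ⇒ same n(e⁻) = 0.2118 mol in both cells.
Fe²⁺ + 2e⁻ → Fe, so n(Fe) = 0.2118 / 2 = 0.1059 mol
m(Fe) = 0.1059 × 55.85 = 5.91 g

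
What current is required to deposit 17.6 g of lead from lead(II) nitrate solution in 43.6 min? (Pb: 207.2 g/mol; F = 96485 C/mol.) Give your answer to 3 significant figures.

6.27 A

n(Pb) = 17.6 / 207.2 = 0.08494 mol
Pb²⁺ + 2e⁻ → Pb, so n(e⁻) = 2 × 0.08494 = 0.1699 mol
Q = 0.1699 × 96485 = 16390 C
I = Q / t = 16390 / 2616 s = 6.27 A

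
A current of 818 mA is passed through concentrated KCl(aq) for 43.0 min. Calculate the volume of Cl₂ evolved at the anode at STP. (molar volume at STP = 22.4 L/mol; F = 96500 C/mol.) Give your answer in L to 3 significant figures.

Charge passed = 0.818 × 2580 = 2110 C
n(e⁻) = Q/F = 2110/96500 = 0.02187 mol
2Cl⁻ → Cl₂ + 2e⁻, so n(Cl₂) = 0.02187 / 2 = 0.01094 mol
V = 0.01094 × 22.4 = 0.2451 L

0.245 L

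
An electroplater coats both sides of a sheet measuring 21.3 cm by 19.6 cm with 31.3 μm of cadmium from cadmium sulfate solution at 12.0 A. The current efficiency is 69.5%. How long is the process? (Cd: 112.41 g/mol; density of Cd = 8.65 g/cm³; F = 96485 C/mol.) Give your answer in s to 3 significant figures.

Plated area = 2 × 21.3 × 19.6 = 835.0 cm²
Volume = 835.0 × 31.3×10⁻⁴ cm = 2.614 cm³
m(Cd) = 2.614 × 8.65 = 22.61 g
n(Cd) = 22.61 / 112.41 = 0.2011 mol; n(e⁻) = 2 × 0.2011 = 0.4022 mol
Q = 0.4022 × 96485 / 0.695 = 55840 C
t = 55840 / 12.0 = 4653 s

4650 s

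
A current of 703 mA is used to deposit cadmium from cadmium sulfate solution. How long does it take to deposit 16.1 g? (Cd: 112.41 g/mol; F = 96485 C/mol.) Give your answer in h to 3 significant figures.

n(Cd) = 16.1 / 112.41 = 0.1432 mol
Cd²⁺ + 2e⁻ → Cd, so n(e⁻) = 2 × 0.1432 = 0.2864 mol
Q = 0.2864 × 96485 = 27630 C
t = Q / I = 27630 / 0.703 = 39300 s = 10.9 h

10.9 h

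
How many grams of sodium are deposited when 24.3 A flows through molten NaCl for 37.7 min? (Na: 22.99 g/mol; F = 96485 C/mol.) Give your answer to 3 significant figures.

Charge passed = 24.3 × 2262 = 54970 C
n(e⁻) = 54970 / 96485 = 0.5697 mol
Na⁺ + e⁻ → Na, so n(Na) = 0.5697 mol
m = 0.5697 × 22.99 = 13.1 g

13.1 g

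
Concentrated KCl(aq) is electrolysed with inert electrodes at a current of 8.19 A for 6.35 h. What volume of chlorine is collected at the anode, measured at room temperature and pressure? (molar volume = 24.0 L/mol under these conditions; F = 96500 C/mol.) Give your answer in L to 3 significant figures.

Q = 8.19 A × 22860 s = 1.872×10^5 C
Moles of electrons = 1.872×10^5 / 96500 = 1.940 mol
2Cl⁻ → Cl₂ + 2e⁻, so n(Cl₂) = 1.940 / 2 = 0.9700 mol
V = 0.9700 × 24.0 = 23.28 L

23.3 L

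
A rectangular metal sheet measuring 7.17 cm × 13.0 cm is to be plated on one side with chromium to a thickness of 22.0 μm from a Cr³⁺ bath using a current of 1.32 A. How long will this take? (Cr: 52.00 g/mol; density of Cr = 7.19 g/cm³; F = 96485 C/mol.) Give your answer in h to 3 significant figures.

1.73 h

Plated area = 7.17 × 13.0 = 93.21 cm²
Volume = 93.21 × 22.0×10⁻⁴ cm = 0.2051 cm³
m(Cr) = 0.2051 × 7.19 = 1.475 g
n(Cr) = 1.475 / 52.00 = 0.02837 mol; n(e⁻) = 3 × 0.02837 = 0.08511 mol
Q = 0.08511 × 96485 = 8212 C
t = 8212 / 1.32 = 6221 s = 1.73 h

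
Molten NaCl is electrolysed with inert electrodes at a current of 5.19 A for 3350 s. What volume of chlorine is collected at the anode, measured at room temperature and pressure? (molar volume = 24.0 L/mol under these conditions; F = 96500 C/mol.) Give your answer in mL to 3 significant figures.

Q = It = 5.19 × 3350 = 17390 C
n(e⁻) = Q/F = 17390/96500 = 0.1802 mol
2Cl⁻ → Cl₂ + 2e⁻, so n(Cl₂) = 0.1802 / 2 = 0.09010 mol
V = 0.09010 × 24.0 = 2.162 L
= 2160 mL

2160 mL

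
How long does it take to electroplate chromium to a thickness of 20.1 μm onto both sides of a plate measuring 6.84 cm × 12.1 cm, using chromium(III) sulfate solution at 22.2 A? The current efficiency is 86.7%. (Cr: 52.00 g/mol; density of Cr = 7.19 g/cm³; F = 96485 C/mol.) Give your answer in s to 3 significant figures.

692 s

Plated area = 2 × 6.84 × 12.1 = 165.5 cm²
Volume = 165.5 × 20.1×10⁻⁴ cm = 0.3327 cm³
m(Cr) = 0.3327 × 7.19 = 2.392 g
n(Cr) = 2.392 / 52.00 = 0.04600 mol; n(e⁻) = 3 × 0.04600 = 0.1380 mol
Q = 0.1380 × 96485 / 0.867 = 15360 C
t = 15360 / 22.2 = 691.9 s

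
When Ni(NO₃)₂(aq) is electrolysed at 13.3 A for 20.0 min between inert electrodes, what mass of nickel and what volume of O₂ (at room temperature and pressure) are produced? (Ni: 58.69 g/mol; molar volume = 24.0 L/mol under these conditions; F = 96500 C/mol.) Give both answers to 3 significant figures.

4.85 g Ni; 0.992 L O₂

Q = 13.3 × 1200 = 15960 C; n(e⁻) = 15960 / 96500 = 0.1654 mol
Cathode: Ni²⁺ + 2e⁻ → Ni → n(Ni) = 0.1654/2 = 0.08270 mol → 4.85 g
Anode: 2H₂O → O₂ + 4H⁺ + 4e⁻ → n(O₂) = 0.1654/4 = 0.04135 mol → 0.992 L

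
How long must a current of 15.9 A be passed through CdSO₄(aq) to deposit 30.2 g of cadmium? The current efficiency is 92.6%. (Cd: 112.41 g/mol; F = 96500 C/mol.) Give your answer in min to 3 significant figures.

n(Cd) = 30.2 / 112.41 = 0.2687 mol
Cd²⁺ + 2e⁻ → Cd, so n(e⁻) = 2 × 0.2687 = 0.5374 mol
Q = 0.5374 × 96500 / 0.926 = 56000 C
t = Q / I = 56000 / 15.9 = 3522 s = 58.7 min

58.7 min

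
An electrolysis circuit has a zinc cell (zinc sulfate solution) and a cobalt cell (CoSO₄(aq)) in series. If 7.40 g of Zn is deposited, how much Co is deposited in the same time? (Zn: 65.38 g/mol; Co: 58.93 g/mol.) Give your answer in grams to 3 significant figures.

n(Zn) = 7.40 / 65.38 = 0.1132 mol
Zn²⁺ + 2e⁻ → Zn, so n(e⁻) = 2 × 0.1132 = 0.2264 mol
Same current for the same time ⇒ same n(e⁻) = 0.2264 mol in both cells.
Co²⁺ + 2e⁻ → Co, so n(Co) = 0.2264 / 2 = 0.1132 mol
m(Co) = 0.1132 × 58.93 = 6.67 g

6.67 g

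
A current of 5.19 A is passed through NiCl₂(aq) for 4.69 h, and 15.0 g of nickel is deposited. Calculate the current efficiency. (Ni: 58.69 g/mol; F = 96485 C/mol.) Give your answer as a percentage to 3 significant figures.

Q = 5.19 × 16884 = 87630 C
n(e⁻) = 87630 / 96485 = 0.9082 mol
Ni²⁺ + 2e⁻ → Ni, so theoretical n(Ni) = 0.4541 mol → 26.65 g
Efficiency = 15.0 / 26.65 = 0.5629 = 56.3%

56.3%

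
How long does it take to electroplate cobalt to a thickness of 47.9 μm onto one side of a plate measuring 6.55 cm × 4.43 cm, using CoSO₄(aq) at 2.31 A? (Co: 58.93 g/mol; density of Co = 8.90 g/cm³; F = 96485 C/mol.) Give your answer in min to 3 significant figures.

Plated area = 6.55 × 4.43 = 29.02 cm²
Volume = 29.02 × 47.9×10⁻⁴ cm = 0.1390 cm³
m(Co) = 0.1390 × 8.90 = 1.237 g
n(Co) = 1.237 / 58.93 = 0.02099 mol; n(e⁻) = 2 × 0.02099 = 0.04198 mol
Q = 0.04198 × 96485 = 4050 C
t = 4050 / 2.31 = 1753 s = 29.2 min

29.2 min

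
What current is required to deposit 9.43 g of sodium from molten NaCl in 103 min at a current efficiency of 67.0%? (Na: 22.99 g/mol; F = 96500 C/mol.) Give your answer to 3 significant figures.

9.56 A

n(Na) = 9.43 / 22.99 = 0.4102 mol
Na⁺ + e⁻ → Na, so n(e⁻) = 0.4102 mol
Q = 0.4102 × 96500 / 0.670 = 59080 C
I = Q / t = 59080 / 6180 s = 9.56 A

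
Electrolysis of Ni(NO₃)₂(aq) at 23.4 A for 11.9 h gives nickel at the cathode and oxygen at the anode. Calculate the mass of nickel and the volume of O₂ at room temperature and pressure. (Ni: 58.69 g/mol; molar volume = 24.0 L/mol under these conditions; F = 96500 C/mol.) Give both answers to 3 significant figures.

305 g Ni; 62.3 L O₂

Q = 23.4 × 42840 = 1.002×10^6 C; n(e⁻) = 1.002×10^6 / 96500 = 10.38 mol
Cathode: Ni²⁺ + 2e⁻ → Ni → n(Ni) = 10.38/2 = 5.190 mol → 305 g
Anode: 2H₂O → O₂ + 4H⁺ + 4e⁻ → n(O₂) = 10.38/4 = 2.595 mol → 62.3 L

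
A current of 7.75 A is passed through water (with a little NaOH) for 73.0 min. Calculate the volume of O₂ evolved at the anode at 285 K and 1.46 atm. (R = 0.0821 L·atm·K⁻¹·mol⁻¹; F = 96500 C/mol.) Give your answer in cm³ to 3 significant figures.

Q = It = 7.75 × 4380 = 33950 C
n(e⁻) = 33950 / 96500 = 0.3518 mol
2H₂O → O₂ + 4H⁺ + 4e⁻, so n(O₂) = 0.3518 / 4 = 0.08795 mol
V = nRT/P = 0.08795 × 0.0821 × 285 / 1.46 = 1.410 L
= 1410 cm³

1410 cm³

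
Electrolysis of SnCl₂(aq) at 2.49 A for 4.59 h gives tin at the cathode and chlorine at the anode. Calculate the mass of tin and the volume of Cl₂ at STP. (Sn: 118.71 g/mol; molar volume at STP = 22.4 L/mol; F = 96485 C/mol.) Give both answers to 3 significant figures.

Q = 2.49 × 16524 = 41140 C; n(e⁻) = 41140 / 96485 = 0.4264 mol
Cathode: Sn²⁺ + 2e⁻ → Sn → n(Sn) = 0.4264/2 = 0.2132 mol → 25.3 g
Anode: 2Cl⁻ → Cl₂ + 2e⁻ → n(Cl₂) = 0.4264/2 = 0.2132 mol → 4.78 L

25.3 g Sn; 4.78 L Cl₂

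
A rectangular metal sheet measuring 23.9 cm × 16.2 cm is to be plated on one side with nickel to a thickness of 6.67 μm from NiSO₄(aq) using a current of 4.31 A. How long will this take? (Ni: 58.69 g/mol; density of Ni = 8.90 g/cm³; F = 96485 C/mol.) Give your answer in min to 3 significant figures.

29.2 min

Plated area = 23.9 × 16.2 = 387.2 cm²
Volume = 387.2 × 6.67×10⁻⁴ cm = 0.2583 cm³
m(Ni) = 0.2583 × 8.90 = 2.299 g
n(Ni) = 2.299 / 58.69 = 0.03917 mol; n(e⁻) = 2 × 0.03917 = 0.07834 mol
Q = 0.07834 × 96485 = 7559 C
t = 7559 / 4.31 = 1754 s = 29.2 min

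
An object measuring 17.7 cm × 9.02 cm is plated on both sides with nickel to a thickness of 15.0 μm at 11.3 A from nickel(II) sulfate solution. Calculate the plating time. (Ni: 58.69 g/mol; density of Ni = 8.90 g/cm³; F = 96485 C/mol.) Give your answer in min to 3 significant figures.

20.7 min

Plated area = 2 × 17.7 × 9.02 = 319.3 cm²
Volume = 319.3 × 15.0×10⁻⁴ cm = 0.4790 cm³
m(Ni) = 0.4790 × 8.90 = 4.263 g
n(Ni) = 4.263 / 58.69 = 0.07264 mol; n(e⁻) = 2 × 0.07264 = 0.1453 mol
Q = 0.1453 × 96485 = 14020 C
t = 14020 / 11.3 = 1241 s = 20.7 min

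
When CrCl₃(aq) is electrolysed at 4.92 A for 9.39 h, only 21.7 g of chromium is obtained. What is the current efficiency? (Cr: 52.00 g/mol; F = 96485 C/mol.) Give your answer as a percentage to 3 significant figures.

72.6%

Q = 4.92 × 33804 = 1.663×10^5 C
n(e⁻) = 1.663×10^5 / 96485 = 1.724 mol
Cr³⁺ + 3e⁻ → Cr, so theoretical n(Cr) = 0.5747 mol → 29.88 g
Efficiency = 21.7 / 29.88 = 0.7262 = 72.6%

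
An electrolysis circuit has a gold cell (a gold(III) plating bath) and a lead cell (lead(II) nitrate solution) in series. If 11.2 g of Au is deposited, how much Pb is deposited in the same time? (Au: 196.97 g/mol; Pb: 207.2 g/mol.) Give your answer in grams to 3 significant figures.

n(Au) = 11.2 / 196.97 = 0.05686 mol
Au³⁺ + 3e⁻ → Au, so n(e⁻) = 3 × 0.05686 = 0.1706 mol
Same current for the same time ⇒ same n(e⁻) = 0.1706 mol in both cells.
Pb²⁺ + 2e⁻ → Pb, so n(Pb) = 0.1706 / 2 = 0.08530 mol
m(Pb) = 0.08530 × 207.2 = 17.7 g

17.7 g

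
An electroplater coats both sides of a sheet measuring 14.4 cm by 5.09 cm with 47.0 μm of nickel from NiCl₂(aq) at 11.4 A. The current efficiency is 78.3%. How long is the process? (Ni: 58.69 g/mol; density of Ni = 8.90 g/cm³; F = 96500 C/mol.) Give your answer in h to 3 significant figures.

0.628 h

Plated area = 2 × 14.4 × 5.09 = 146.6 cm²
Volume = 146.6 × 47.0×10⁻⁴ cm = 0.6890 cm³
m(Ni) = 0.6890 × 8.90 = 6.132 g
n(Ni) = 6.132 / 58.69 = 0.1045 mol; n(e⁻) = 2 × 0.1045 = 0.2090 mol
Q = 0.2090 × 96500 / 0.783 = 25760 C
t = 25760 / 11.4 = 2260 s = 0.628 h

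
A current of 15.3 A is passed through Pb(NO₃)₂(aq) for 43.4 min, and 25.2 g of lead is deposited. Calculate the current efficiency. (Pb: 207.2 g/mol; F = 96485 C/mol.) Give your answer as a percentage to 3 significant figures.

Q = 15.3 × 2604 = 39840 C
n(e⁻) = 39840 / 96485 = 0.4129 mol
Pb²⁺ + 2e⁻ → Pb, so theoretical n(Pb) = 0.2065 mol → 42.79 g
Efficiency = 25.2 / 42.79 = 0.5889 = 58.9%

58.9%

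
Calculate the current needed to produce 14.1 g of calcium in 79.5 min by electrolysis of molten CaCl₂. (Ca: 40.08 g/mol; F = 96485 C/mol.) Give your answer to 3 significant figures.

14.2 A

n(Ca) = 14.1 / 40.08 = 0.3518 mol
Ca²⁺ + 2e⁻ → Ca, so n(e⁻) = 2 × 0.3518 = 0.7036 mol
Q = 0.7036 × 96485 = 67890 C
I = Q / t = 67890 / 4770 s = 14.2 A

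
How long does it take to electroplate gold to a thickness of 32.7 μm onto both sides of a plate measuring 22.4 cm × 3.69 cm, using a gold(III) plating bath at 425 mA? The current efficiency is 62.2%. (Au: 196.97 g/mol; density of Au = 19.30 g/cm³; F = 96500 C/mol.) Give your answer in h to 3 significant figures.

16.1 h

Plated area = 2 × 22.4 × 3.69 = 165.3 cm²
Volume = 165.3 × 32.7×10⁻⁴ cm = 0.5405 cm³
m(Au) = 0.5405 × 19.30 = 10.43 g
n(Au) = 10.43 / 196.97 = 0.05295 mol; n(e⁻) = 3 × 0.05295 = 0.1589 mol
Q = 0.1589 × 96500 / 0.622 = 24650 C
t = 24650 / 0.425 = 58000 s = 16.1 h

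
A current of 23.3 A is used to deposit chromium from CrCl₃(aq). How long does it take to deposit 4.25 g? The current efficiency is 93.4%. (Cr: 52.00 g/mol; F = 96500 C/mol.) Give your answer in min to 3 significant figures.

n(Cr) = 4.25 / 52.00 = 0.08173 mol
Cr³⁺ + 3e⁻ → Cr, so n(e⁻) = 3 × 0.08173 = 0.2452 mol
Q = 0.2452 × 96500 / 0.934 = 25330 C
t = Q / I = 25330 / 23.3 = 1087 s = 18.1 min

18.1 min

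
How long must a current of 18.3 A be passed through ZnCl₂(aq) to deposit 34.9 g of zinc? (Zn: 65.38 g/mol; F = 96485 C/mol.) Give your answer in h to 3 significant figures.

1.56 h

n(Zn) = 34.9 / 65.38 = 0.5338 mol
Zn²⁺ + 2e⁻ → Zn, so n(e⁻) = 2 × 0.5338 = 1.068 mol
Q = 1.068 × 96485 = 1.030×10^5 C
t = Q / I = 1.030×10^5 / 18.3 = 5628 s = 1.56 h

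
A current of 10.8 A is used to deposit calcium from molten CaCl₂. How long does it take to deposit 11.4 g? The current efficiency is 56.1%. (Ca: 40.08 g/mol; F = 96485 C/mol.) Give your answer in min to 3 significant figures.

n(Ca) = 11.4 / 40.08 = 0.2844 mol
Ca²⁺ + 2e⁻ → Ca, so n(e⁻) = 2 × 0.2844 = 0.5688 mol
Q = 0.5688 × 96485 / 0.561 = 97830 C
t = Q / I = 97830 / 10.8 = 9058 s = 151 min

151 min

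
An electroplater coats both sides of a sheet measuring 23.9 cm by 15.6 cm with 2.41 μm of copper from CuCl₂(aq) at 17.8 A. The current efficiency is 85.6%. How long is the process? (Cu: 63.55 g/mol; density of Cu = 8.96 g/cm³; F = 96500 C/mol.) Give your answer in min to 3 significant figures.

5.35 min

Plated area = 2 × 23.9 × 15.6 = 745.7 cm²
Volume = 745.7 × 2.41×10⁻⁴ cm = 0.1797 cm³
m(Cu) = 0.1797 × 8.96 = 1.610 g
n(Cu) = 1.610 / 63.55 = 0.02533 mol; n(e⁻) = 2 × 0.02533 = 0.05066 mol
Q = 0.05066 × 96500 / 0.856 = 5711 C
t = 5711 / 17.8 = 320.8 s = 5.35 min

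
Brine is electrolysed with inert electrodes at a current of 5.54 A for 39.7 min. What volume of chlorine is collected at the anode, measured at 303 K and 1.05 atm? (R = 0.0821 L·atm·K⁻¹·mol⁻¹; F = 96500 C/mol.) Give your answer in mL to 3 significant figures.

1620 mL

Q = It = 5.54 × 2382 = 13200 C
Moles of electrons = 13200 / 96500 = 0.1368 mol
2Cl⁻ → Cl₂ + 2e⁻, so n(Cl₂) = 0.1368 / 2 = 0.06840 mol
V = nRT/P = 0.06840 × 0.0821 × 303 / 1.05 = 1.621 L
= 1620 mL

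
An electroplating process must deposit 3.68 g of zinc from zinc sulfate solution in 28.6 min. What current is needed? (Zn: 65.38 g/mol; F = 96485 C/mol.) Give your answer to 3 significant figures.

n(Zn) = 3.68 / 65.38 = 0.05629 mol
Zn²⁺ + 2e⁻ → Zn, so n(e⁻) = 2 × 0.05629 = 0.1126 mol
Q = 0.1126 × 96485 = 10860 C
I = Q / t = 10860 / 1716 s = 6.33 A

6.33 A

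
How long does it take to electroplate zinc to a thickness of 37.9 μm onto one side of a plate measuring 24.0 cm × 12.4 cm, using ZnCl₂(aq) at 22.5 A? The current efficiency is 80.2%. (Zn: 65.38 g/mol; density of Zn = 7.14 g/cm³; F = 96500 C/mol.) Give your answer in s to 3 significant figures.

1320 s

Plated area = 24.0 × 12.4 = 297.6 cm²
Volume = 297.6 × 37.9×10⁻⁴ cm = 1.128 cm³
m(Zn) = 1.128 × 7.14 = 8.054 g
n(Zn) = 8.054 / 65.38 = 0.1232 mol; n(e⁻) = 2 × 0.1232 = 0.2464 mol
Q = 0.2464 × 96500 / 0.802 = 29650 C
t = 29650 / 22.5 = 1318 s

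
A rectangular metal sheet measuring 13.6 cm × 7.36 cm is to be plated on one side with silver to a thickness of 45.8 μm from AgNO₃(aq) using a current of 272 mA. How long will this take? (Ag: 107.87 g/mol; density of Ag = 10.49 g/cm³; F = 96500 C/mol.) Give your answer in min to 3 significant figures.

264 min

Plated area = 13.6 × 7.36 = 100.1 cm²
Volume = 100.1 × 45.8×10⁻⁴ cm = 0.4585 cm³
m(Ag) = 0.4585 × 10.49 = 4.810 g
n(Ag) = 4.810 / 107.87 = 0.04459 mol; n(e⁻) = 0.04459 mol
Q = 0.04459 × 96500 = 4303 C
t = 4303 / 0.272 = 15820 s = 264 min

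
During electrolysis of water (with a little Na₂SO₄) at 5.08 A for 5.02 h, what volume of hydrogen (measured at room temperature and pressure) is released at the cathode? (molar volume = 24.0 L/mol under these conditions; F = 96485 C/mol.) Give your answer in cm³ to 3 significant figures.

Q = It = 5.08 × 18072 = 91810 C
n(e⁻) = Q/F = 91810/96485 = 0.9515 mol
2H⁺ + 2e⁻ → H₂, so n(H₂) = 0.9515 / 2 = 0.4758 mol
V = 0.4758 × 24.0 = 11.42 L
= 11400 cm³

11400 cm³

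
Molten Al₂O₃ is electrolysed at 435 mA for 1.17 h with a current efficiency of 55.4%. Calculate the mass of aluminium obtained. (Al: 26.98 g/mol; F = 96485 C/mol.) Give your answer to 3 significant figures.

Q = 0.435 × 4212 = 1832 C
n(e⁻) = 1832 / 96485 = 0.01899 mol
Al³⁺ + 3e⁻ → Al, so theoretical m(Al) = 0.006330 × 26.98 = 0.1708 g
Actual mass = 55.4% × 0.1708 = 0.0946 g

0.0946 g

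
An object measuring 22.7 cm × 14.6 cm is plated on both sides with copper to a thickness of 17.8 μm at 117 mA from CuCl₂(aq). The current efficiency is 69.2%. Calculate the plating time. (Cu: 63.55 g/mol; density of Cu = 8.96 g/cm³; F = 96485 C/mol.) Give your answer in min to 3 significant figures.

6610 min

Plated area = 2 × 22.7 × 14.6 = 662.8 cm²
Volume = 662.8 × 17.8×10⁻⁴ cm = 1.180 cm³
m(Cu) = 1.180 × 8.96 = 10.57 g
n(Cu) = 10.57 / 63.55 = 0.1663 mol; n(e⁻) = 2 × 0.1663 = 0.3326 mol
Q = 0.3326 × 96485 / 0.692 = 46370 C
t = 46370 / 0.117 = 3.963×10^5 s = 6610 min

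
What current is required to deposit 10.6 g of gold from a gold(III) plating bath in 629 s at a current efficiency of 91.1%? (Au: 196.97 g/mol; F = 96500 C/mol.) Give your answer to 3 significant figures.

n(Au) = 10.6 / 196.97 = 0.05382 mol
Au³⁺ + 3e⁻ → Au, so n(e⁻) = 3 × 0.05382 = 0.1615 mol
Q = 0.1615 × 96500 / 0.911 = 17110 C
I = Q / t = 17110 / 629 s = 27.2 A

27.2 A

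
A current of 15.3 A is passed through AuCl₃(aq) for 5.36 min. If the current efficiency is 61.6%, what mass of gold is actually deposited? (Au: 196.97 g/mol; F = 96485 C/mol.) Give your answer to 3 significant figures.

Q = 15.3 × 321.6 = 4920 C
n(e⁻) = 4920 / 96485 = 0.05099 mol
Au³⁺ + 3e⁻ → Au, so theoretical m(Au) = 0.01700 × 196.97 = 3.348 g
Actual mass = 61.6% × 3.348 = 2.06 g

2.06 g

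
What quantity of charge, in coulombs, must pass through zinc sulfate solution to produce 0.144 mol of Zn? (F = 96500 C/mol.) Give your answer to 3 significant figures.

27800 C

Zn²⁺ + 2e⁻ → Zn, so n(e⁻) = 2 × 0.144 = 0.2880 mol
Q = 0.2880 × 96500 = 27790 C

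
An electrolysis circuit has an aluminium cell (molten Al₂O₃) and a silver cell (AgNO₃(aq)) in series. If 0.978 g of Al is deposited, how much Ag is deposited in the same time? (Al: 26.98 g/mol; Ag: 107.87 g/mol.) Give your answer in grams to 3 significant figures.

n(Al) = 0.978 / 26.98 = 0.03625 mol
Al³⁺ + 3e⁻ → Al, so n(e⁻) = 3 × 0.03625 = 0.1088 mol
Since the cells are in series, n(e⁻) in the Ag cell is also 0.1088 mol.
Ag⁺ + e⁻ → Ag, so n(Ag) = 0.1088 mol
m(Ag) = 0.1088 × 107.87 = 11.7 g

11.7 g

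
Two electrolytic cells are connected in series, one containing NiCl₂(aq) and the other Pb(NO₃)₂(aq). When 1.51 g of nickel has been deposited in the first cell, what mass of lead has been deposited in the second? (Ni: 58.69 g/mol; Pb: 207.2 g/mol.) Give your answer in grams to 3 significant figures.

5.33 g

n(Ni) = 1.51 / 58.69 = 0.02573 mol
Ni²⁺ + 2e⁻ → Ni, so n(e⁻) = 2 × 0.02573 = 0.05146 mol
The cells are in series, so the same charge (and hence the same n(e⁻) = 0.05146 mol) passes through both.
Pb²⁺ + 2e⁻ → Pb, so n(Pb) = 0.05146 / 2 = 0.02573 mol
m(Pb) = 0.02573 × 207.2 = 5.33 g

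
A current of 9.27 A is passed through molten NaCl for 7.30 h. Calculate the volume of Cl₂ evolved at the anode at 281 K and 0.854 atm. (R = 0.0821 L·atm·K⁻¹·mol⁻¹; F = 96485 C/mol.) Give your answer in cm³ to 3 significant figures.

Charge passed = 9.27 × 26280 = 2.436×10^5 C
n(e⁻) = Q/F = 2.436×10^5/96485 = 2.525 mol
2Cl⁻ → Cl₂ + 2e⁻, so n(Cl₂) = 2.525 / 2 = 1.263 mol
V = nRT/P = 1.263 × 0.0821 × 281 / 0.854 = 34.12 L
= 34100 cm³

34100 cm³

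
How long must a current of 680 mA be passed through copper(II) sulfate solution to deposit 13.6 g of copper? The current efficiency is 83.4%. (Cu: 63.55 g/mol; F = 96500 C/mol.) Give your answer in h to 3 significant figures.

20.2 h

n(Cu) = 13.6 / 63.55 = 0.2140 mol
Cu²⁺ + 2e⁻ → Cu, so n(e⁻) = 2 × 0.2140 = 0.4280 mol
Q = 0.4280 × 96500 / 0.834 = 49520 C
t = Q / I = 49520 / 0.680 = 72820 s = 20.2 h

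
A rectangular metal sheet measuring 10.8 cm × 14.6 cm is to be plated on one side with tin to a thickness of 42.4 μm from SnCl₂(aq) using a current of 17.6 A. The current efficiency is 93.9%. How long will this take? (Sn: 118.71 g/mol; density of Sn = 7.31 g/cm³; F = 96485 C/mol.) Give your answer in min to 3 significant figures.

8.01 min

Plated area = 10.8 × 14.6 = 157.7 cm²
Volume = 157.7 × 42.4×10⁻⁴ cm = 0.6686 cm³
m(Sn) = 0.6686 × 7.31 = 4.887 g
n(Sn) = 4.887 / 118.71 = 0.04117 mol; n(e⁻) = 2 × 0.04117 = 0.08234 mol
Q = 0.08234 × 96485 / 0.939 = 8461 C
t = 8461 / 17.6 = 480.7 s = 8.01 min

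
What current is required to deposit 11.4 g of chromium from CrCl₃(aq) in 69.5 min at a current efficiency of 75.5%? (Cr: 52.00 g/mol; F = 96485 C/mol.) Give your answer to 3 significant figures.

20.2 A

n(Cr) = 11.4 / 52.00 = 0.2192 mol
Cr³⁺ + 3e⁻ → Cr, so n(e⁻) = 3 × 0.2192 = 0.6576 mol
Q = 0.6576 × 96485 / 0.755 = 84040 C
I = Q / t = 84040 / 4170 s = 20.2 A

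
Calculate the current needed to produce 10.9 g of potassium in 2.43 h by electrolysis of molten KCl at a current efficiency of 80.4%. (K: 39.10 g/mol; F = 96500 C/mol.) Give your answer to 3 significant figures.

n(K) = 10.9 / 39.10 = 0.2788 mol
K⁺ + e⁻ → K, so n(e⁻) = 0.2788 mol
Q = 0.2788 × 96500 / 0.804 = 33460 C
I = Q / t = 33460 / 8748 s = 3.82 A

3.82 A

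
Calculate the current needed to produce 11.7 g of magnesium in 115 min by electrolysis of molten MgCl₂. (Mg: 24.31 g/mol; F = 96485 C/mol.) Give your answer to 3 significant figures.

13.5 A

n(Mg) = 11.7 / 24.31 = 0.4813 mol
Mg²⁺ + 2e⁻ → Mg, so n(e⁻) = 2 × 0.4813 = 0.9626 mol
Q = 0.9626 × 96485 = 92880 C
I = Q / t = 92880 / 6900 s = 13.5 A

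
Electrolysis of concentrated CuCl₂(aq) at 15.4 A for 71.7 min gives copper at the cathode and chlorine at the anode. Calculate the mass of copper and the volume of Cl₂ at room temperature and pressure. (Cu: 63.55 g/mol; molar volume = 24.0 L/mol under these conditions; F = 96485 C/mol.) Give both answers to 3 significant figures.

Q = 15.4 × 4302 = 66250 C; n(e⁻) = 66250 / 96485 = 0.6866 mol
Cathode: Cu²⁺ + 2e⁻ → Cu → n(Cu) = 0.6866/2 = 0.3433 mol → 21.8 g
Anode: 2Cl⁻ → Cl₂ + 2e⁻ → n(Cl₂) = 0.6866/2 = 0.3433 mol → 8.24 L

21.8 g Cu; 8.24 L Cl₂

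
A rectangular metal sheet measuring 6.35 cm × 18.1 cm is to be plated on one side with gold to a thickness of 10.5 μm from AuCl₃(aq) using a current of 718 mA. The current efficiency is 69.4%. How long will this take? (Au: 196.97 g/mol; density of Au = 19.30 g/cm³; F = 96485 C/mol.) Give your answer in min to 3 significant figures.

114 min

Plated area = 6.35 × 18.1 = 114.9 cm²
Volume = 114.9 × 10.5×10⁻⁴ cm = 0.1206 cm³
m(Au) = 0.1206 × 19.30 = 2.328 g
n(Au) = 2.328 / 196.97 = 0.01182 mol; n(e⁻) = 3 × 0.01182 = 0.03546 mol
Q = 0.03546 × 96485 / 0.694 = 4930 C
t = 4930 / 0.718 = 6866 s = 114 min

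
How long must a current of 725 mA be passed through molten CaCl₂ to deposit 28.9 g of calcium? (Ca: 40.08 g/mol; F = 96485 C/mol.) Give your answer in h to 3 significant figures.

53.3 h

n(Ca) = 28.9 / 40.08 = 0.7211 mol
Ca²⁺ + 2e⁻ → Ca, so n(e⁻) = 2 × 0.7211 = 1.442 mol
Q = 1.442 × 96485 = 1.391×10^5 C
t = Q / I = 1.391×10^5 / 0.725 = 1.919×10^5 s = 53.3 h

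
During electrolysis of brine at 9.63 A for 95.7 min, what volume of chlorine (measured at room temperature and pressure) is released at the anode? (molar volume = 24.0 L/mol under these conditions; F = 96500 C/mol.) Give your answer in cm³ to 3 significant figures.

Charge passed = 9.63 × 5742 = 55300 C
n(e⁻) = Q/F = 55300/96500 = 0.5731 mol
2Cl⁻ → Cl₂ + 2e⁻, so n(Cl₂) = 0.5731 / 2 = 0.2866 mol
V = 0.2866 × 24.0 = 6.878 L
= 6880 cm³

6880 cm³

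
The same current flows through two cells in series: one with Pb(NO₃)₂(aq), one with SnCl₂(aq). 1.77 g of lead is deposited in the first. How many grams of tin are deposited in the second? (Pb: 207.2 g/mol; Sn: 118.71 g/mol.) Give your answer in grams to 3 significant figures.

1.01 g

n(Pb) = 1.77 / 207.2 = 0.008542 mol
Pb²⁺ + 2e⁻ → Pb, so n(e⁻) = 2 × 0.008542 = 0.01708 mol
Since the cells are in series, n(e⁻) in the Sn cell is also 0.01708 mol.
Sn²⁺ + 2e⁻ → Sn, so n(Sn) = 0.01708 / 2 = 0.008540 mol
m(Sn) = 0.008540 × 118.71 = 1.01 g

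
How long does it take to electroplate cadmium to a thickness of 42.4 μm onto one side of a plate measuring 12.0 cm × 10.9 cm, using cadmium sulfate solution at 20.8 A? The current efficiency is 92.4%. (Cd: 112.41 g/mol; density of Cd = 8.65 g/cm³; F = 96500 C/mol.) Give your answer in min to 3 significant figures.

7.14 min

Plated area = 12.0 × 10.9 = 130.8 cm²
Volume = 130.8 × 42.4×10⁻⁴ cm = 0.5546 cm³
m(Cd) = 0.5546 × 8.65 = 4.797 g
n(Cd) = 4.797 / 112.41 = 0.04267 mol; n(e⁻) = 2 × 0.04267 = 0.08534 mol
Q = 0.08534 × 96500 / 0.924 = 8913 C
t = 8913 / 20.8 = 428.5 s = 7.14 min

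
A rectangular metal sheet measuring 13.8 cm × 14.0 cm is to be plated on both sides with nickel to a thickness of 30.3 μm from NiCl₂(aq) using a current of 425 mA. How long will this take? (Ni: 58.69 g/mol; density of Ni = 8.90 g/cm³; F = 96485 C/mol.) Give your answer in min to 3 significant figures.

Plated area = 2 × 13.8 × 14.0 = 386.4 cm²
Volume = 386.4 × 30.3×10⁻⁴ cm = 1.171 cm³
m(Ni) = 1.171 × 8.90 = 10.42 g
n(Ni) = 10.42 / 58.69 = 0.1775 mol; n(e⁻) = 2 × 0.1775 = 0.3550 mol
Q = 0.3550 × 96485 = 34250 C
t = 34250 / 0.425 = 80590 s = 1340 min

1340 min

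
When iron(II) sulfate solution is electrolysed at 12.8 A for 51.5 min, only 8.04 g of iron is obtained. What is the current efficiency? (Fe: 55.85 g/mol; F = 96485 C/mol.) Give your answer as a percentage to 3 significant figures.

Q = 12.8 × 3090 = 39550 C
n(e⁻) = 39550 / 96485 = 0.4099 mol
Fe²⁺ + 2e⁻ → Fe, so theoretical n(Fe) = 0.2050 mol → 11.45 g
Efficiency = 8.04 / 11.45 = 0.7022 = 70.2%

70.2%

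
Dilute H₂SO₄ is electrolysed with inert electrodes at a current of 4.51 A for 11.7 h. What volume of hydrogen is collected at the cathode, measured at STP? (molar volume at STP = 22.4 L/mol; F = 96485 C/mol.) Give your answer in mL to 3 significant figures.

Q = 4.51 A × 42120 s = 1.900×10^5 C
n(e⁻) = 1.900×10^5 / 96485 = 1.969 mol
2H⁺ + 2e⁻ → H₂, so n(H₂) = 1.969 / 2 = 0.9845 mol
V = 0.9845 × 22.4 = 22.05 L
= 22100 mL

22100 mL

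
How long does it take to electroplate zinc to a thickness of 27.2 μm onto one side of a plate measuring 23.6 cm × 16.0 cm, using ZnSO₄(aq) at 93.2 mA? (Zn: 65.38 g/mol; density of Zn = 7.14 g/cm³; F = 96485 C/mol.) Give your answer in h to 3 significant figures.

64.5 h

Plated area = 23.6 × 16.0 = 377.6 cm²
Volume = 377.6 × 27.2×10⁻⁴ cm = 1.027 cm³
m(Zn) = 1.027 × 7.14 = 7.333 g
n(Zn) = 7.333 / 65.38 = 0.1122 mol; n(e⁻) = 2 × 0.1122 = 0.2244 mol
Q = 0.2244 × 96485 = 21650 C
t = 21650 / 0.0932 = 2.323×10^5 s = 64.5 h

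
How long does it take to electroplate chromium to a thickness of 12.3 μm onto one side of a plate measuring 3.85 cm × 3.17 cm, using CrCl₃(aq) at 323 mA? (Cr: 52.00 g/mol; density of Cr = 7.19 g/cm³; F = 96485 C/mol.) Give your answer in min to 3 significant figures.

Plated area = 3.85 × 3.17 = 12.20 cm²
Volume = 12.20 × 12.3×10⁻⁴ cm = 0.01501 cm³
m(Cr) = 0.01501 × 7.19 = 0.1079 g
n(Cr) = 0.1079 / 52.00 = 0.002075 mol; n(e⁻) = 3 × 0.002075 = 0.006225 mol
Q = 0.006225 × 96485 = 600.6 C
t = 600.6 / 0.323 = 1859 s = 31.0 min

31.0 min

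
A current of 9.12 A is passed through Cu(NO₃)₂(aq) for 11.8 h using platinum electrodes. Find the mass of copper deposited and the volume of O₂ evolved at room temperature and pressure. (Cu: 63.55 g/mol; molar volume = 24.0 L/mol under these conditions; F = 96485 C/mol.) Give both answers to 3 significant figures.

128 g Cu; 24.1 L O₂

Q = 9.12 × 42480 = 3.874×10^5 C; n(e⁻) = 3.874×10^5 / 96485 = 4.015 mol
Cathode: Cu²⁺ + 2e⁻ → Cu → n(Cu) = 4.015/2 = 2.008 mol → 128 g
Anode: 2H₂O → O₂ + 4H⁺ + 4e⁻ → n(O₂) = 4.015/4 = 1.004 mol → 24.1 L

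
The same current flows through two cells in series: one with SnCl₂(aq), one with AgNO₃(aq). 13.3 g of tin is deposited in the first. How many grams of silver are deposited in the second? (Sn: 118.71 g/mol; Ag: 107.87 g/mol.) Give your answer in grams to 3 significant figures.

24.2 g

n(Sn) = 13.3 / 118.71 = 0.1120 mol
Sn²⁺ + 2e⁻ → Sn, so n(e⁻) = 2 × 0.1120 = 0.2240 mol
Since the cells are in series, n(e⁻) in the Ag cell is also 0.2240 mol.
Ag⁺ + e⁻ → Ag, so n(Ag) = 0.2240 mol
m(Ag) = 0.2240 × 107.87 = 24.2 g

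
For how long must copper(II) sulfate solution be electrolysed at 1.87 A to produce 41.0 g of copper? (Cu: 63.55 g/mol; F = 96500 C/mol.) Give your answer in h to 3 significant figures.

18.5 h

n(Cu) = 41.0 / 63.55 = 0.6452 mol
Cu²⁺ + 2e⁻ → Cu, so n(e⁻) = 2 × 0.6452 = 1.290 mol
Q = 1.290 × 96500 = 1.245×10^5 C
t = Q / I = 1.245×10^5 / 1.87 = 66580 s = 18.5 h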